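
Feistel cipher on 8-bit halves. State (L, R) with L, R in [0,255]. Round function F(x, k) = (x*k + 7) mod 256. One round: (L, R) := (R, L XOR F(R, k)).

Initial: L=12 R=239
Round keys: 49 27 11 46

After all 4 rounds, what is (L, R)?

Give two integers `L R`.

Round 1 (k=49): L=239 R=202
Round 2 (k=27): L=202 R=186
Round 3 (k=11): L=186 R=207
Round 4 (k=46): L=207 R=131

Answer: 207 131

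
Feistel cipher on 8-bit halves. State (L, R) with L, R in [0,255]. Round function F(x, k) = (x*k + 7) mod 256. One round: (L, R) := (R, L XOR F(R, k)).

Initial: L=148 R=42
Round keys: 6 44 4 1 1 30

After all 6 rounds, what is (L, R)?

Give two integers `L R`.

Round 1 (k=6): L=42 R=151
Round 2 (k=44): L=151 R=209
Round 3 (k=4): L=209 R=220
Round 4 (k=1): L=220 R=50
Round 5 (k=1): L=50 R=229
Round 6 (k=30): L=229 R=239

Answer: 229 239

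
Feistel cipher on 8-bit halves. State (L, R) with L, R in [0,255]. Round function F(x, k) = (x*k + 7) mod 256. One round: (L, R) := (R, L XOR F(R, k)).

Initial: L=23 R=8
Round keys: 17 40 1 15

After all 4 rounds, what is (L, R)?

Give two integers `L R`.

Answer: 78 86

Derivation:
Round 1 (k=17): L=8 R=152
Round 2 (k=40): L=152 R=207
Round 3 (k=1): L=207 R=78
Round 4 (k=15): L=78 R=86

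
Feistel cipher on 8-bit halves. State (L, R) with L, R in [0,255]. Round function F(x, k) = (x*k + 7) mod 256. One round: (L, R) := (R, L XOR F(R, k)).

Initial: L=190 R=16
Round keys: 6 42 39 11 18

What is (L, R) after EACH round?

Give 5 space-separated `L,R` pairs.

Round 1 (k=6): L=16 R=217
Round 2 (k=42): L=217 R=177
Round 3 (k=39): L=177 R=39
Round 4 (k=11): L=39 R=5
Round 5 (k=18): L=5 R=70

Answer: 16,217 217,177 177,39 39,5 5,70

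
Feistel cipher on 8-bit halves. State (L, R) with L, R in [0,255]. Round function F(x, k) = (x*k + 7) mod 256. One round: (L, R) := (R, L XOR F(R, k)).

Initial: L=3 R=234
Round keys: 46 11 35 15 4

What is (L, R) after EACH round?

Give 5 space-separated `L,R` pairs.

Answer: 234,16 16,93 93,174 174,100 100,57

Derivation:
Round 1 (k=46): L=234 R=16
Round 2 (k=11): L=16 R=93
Round 3 (k=35): L=93 R=174
Round 4 (k=15): L=174 R=100
Round 5 (k=4): L=100 R=57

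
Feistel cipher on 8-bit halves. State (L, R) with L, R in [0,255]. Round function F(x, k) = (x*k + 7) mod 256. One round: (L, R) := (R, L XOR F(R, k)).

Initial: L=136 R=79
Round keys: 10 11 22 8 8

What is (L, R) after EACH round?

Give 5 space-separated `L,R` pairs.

Answer: 79,149 149,33 33,72 72,102 102,127

Derivation:
Round 1 (k=10): L=79 R=149
Round 2 (k=11): L=149 R=33
Round 3 (k=22): L=33 R=72
Round 4 (k=8): L=72 R=102
Round 5 (k=8): L=102 R=127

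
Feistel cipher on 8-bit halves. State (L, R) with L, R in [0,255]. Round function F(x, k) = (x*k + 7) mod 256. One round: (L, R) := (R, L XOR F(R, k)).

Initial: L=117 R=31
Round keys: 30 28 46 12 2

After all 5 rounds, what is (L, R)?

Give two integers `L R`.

Round 1 (k=30): L=31 R=220
Round 2 (k=28): L=220 R=8
Round 3 (k=46): L=8 R=171
Round 4 (k=12): L=171 R=3
Round 5 (k=2): L=3 R=166

Answer: 3 166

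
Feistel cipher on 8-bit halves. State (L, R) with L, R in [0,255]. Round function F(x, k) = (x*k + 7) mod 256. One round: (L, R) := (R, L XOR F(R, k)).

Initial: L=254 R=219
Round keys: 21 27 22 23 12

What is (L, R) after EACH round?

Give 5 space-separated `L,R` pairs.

Answer: 219,0 0,220 220,239 239,92 92,184

Derivation:
Round 1 (k=21): L=219 R=0
Round 2 (k=27): L=0 R=220
Round 3 (k=22): L=220 R=239
Round 4 (k=23): L=239 R=92
Round 5 (k=12): L=92 R=184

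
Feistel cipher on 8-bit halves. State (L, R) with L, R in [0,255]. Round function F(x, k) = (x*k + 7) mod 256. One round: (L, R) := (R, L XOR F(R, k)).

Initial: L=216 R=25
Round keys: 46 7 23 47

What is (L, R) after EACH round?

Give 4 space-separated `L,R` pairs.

Answer: 25,93 93,139 139,217 217,85

Derivation:
Round 1 (k=46): L=25 R=93
Round 2 (k=7): L=93 R=139
Round 3 (k=23): L=139 R=217
Round 4 (k=47): L=217 R=85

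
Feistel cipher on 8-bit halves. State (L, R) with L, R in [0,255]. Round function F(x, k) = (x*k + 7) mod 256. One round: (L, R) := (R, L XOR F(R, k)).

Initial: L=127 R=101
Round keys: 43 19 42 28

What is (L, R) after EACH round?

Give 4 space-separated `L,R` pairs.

Answer: 101,129 129,255 255,92 92,232

Derivation:
Round 1 (k=43): L=101 R=129
Round 2 (k=19): L=129 R=255
Round 3 (k=42): L=255 R=92
Round 4 (k=28): L=92 R=232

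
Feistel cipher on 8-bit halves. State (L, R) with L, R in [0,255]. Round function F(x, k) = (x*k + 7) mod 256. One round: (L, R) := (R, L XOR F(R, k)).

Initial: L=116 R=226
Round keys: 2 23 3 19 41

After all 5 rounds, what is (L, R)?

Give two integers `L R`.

Answer: 191 92

Derivation:
Round 1 (k=2): L=226 R=191
Round 2 (k=23): L=191 R=210
Round 3 (k=3): L=210 R=194
Round 4 (k=19): L=194 R=191
Round 5 (k=41): L=191 R=92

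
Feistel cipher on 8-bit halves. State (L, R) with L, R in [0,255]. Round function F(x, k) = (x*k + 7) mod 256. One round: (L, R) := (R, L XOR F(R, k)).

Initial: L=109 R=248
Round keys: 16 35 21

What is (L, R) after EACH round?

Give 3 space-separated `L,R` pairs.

Answer: 248,234 234,253 253,34

Derivation:
Round 1 (k=16): L=248 R=234
Round 2 (k=35): L=234 R=253
Round 3 (k=21): L=253 R=34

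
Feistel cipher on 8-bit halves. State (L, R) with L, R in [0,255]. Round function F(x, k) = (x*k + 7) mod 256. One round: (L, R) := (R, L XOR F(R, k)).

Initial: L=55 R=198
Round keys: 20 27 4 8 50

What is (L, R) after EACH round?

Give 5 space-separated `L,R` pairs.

Answer: 198,72 72,89 89,35 35,70 70,144

Derivation:
Round 1 (k=20): L=198 R=72
Round 2 (k=27): L=72 R=89
Round 3 (k=4): L=89 R=35
Round 4 (k=8): L=35 R=70
Round 5 (k=50): L=70 R=144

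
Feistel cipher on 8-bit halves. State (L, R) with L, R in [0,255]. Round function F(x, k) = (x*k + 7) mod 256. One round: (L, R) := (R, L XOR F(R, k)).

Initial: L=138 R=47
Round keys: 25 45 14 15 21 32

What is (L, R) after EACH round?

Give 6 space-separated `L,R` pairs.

Answer: 47,20 20,164 164,235 235,104 104,100 100,239

Derivation:
Round 1 (k=25): L=47 R=20
Round 2 (k=45): L=20 R=164
Round 3 (k=14): L=164 R=235
Round 4 (k=15): L=235 R=104
Round 5 (k=21): L=104 R=100
Round 6 (k=32): L=100 R=239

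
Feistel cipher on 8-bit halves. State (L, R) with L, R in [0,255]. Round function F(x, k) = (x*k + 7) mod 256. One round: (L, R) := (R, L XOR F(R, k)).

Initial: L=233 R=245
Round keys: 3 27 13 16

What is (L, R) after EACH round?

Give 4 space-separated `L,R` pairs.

Round 1 (k=3): L=245 R=15
Round 2 (k=27): L=15 R=105
Round 3 (k=13): L=105 R=83
Round 4 (k=16): L=83 R=94

Answer: 245,15 15,105 105,83 83,94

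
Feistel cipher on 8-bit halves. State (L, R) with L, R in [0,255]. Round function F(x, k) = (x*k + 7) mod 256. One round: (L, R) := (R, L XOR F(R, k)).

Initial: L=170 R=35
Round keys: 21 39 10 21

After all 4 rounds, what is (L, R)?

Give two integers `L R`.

Answer: 123 166

Derivation:
Round 1 (k=21): L=35 R=76
Round 2 (k=39): L=76 R=184
Round 3 (k=10): L=184 R=123
Round 4 (k=21): L=123 R=166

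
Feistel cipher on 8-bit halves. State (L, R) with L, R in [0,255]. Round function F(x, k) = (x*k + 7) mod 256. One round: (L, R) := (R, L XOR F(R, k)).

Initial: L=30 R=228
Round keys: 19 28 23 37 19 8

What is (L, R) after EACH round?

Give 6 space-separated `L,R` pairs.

Answer: 228,237 237,23 23,245 245,103 103,89 89,168

Derivation:
Round 1 (k=19): L=228 R=237
Round 2 (k=28): L=237 R=23
Round 3 (k=23): L=23 R=245
Round 4 (k=37): L=245 R=103
Round 5 (k=19): L=103 R=89
Round 6 (k=8): L=89 R=168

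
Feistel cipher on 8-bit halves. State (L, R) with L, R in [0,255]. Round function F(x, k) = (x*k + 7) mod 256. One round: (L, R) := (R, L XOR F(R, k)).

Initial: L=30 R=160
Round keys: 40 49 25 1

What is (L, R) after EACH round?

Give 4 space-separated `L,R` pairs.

Round 1 (k=40): L=160 R=25
Round 2 (k=49): L=25 R=112
Round 3 (k=25): L=112 R=238
Round 4 (k=1): L=238 R=133

Answer: 160,25 25,112 112,238 238,133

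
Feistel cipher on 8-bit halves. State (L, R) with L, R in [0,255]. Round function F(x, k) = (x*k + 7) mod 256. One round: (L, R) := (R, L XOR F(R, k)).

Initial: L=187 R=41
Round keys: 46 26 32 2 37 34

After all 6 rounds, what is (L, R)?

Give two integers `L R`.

Answer: 111 70

Derivation:
Round 1 (k=46): L=41 R=222
Round 2 (k=26): L=222 R=186
Round 3 (k=32): L=186 R=153
Round 4 (k=2): L=153 R=131
Round 5 (k=37): L=131 R=111
Round 6 (k=34): L=111 R=70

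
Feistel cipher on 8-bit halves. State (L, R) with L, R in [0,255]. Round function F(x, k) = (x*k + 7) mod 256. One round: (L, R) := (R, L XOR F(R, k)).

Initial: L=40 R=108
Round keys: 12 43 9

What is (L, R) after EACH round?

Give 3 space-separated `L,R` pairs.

Answer: 108,63 63,240 240,72

Derivation:
Round 1 (k=12): L=108 R=63
Round 2 (k=43): L=63 R=240
Round 3 (k=9): L=240 R=72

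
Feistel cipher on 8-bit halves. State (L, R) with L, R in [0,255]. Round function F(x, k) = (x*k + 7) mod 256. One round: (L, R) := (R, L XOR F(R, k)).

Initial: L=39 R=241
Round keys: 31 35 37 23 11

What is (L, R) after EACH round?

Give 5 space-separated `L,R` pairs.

Round 1 (k=31): L=241 R=17
Round 2 (k=35): L=17 R=171
Round 3 (k=37): L=171 R=175
Round 4 (k=23): L=175 R=107
Round 5 (k=11): L=107 R=15

Answer: 241,17 17,171 171,175 175,107 107,15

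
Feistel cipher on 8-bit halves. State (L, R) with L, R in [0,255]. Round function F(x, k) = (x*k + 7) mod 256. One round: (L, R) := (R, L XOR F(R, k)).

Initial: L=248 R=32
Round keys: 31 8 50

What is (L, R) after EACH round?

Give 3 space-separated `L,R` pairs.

Answer: 32,31 31,223 223,138

Derivation:
Round 1 (k=31): L=32 R=31
Round 2 (k=8): L=31 R=223
Round 3 (k=50): L=223 R=138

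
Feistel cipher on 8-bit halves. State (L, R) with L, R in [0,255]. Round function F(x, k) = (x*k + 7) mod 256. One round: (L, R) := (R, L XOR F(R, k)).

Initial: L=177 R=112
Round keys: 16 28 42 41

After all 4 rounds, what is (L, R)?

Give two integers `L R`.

Answer: 171 245

Derivation:
Round 1 (k=16): L=112 R=182
Round 2 (k=28): L=182 R=159
Round 3 (k=42): L=159 R=171
Round 4 (k=41): L=171 R=245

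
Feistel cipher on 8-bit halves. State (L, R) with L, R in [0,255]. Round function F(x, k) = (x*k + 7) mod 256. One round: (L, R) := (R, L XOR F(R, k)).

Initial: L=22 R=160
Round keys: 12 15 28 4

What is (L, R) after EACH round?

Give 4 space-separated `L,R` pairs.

Round 1 (k=12): L=160 R=145
Round 2 (k=15): L=145 R=38
Round 3 (k=28): L=38 R=190
Round 4 (k=4): L=190 R=217

Answer: 160,145 145,38 38,190 190,217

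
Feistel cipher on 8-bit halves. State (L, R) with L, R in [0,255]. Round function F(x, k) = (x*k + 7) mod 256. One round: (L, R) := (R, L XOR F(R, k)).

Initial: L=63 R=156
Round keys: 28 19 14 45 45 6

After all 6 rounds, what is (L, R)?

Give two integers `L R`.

Round 1 (k=28): L=156 R=40
Round 2 (k=19): L=40 R=99
Round 3 (k=14): L=99 R=89
Round 4 (k=45): L=89 R=207
Round 5 (k=45): L=207 R=51
Round 6 (k=6): L=51 R=246

Answer: 51 246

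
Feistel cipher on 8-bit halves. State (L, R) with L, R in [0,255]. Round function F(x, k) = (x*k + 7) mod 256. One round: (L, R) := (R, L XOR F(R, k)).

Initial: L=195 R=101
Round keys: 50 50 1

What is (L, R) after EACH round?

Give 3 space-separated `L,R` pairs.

Round 1 (k=50): L=101 R=2
Round 2 (k=50): L=2 R=14
Round 3 (k=1): L=14 R=23

Answer: 101,2 2,14 14,23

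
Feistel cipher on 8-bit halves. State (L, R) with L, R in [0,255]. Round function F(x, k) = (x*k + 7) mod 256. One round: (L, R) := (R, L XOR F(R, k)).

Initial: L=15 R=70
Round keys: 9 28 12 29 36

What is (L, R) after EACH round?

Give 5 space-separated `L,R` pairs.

Round 1 (k=9): L=70 R=114
Round 2 (k=28): L=114 R=57
Round 3 (k=12): L=57 R=193
Round 4 (k=29): L=193 R=221
Round 5 (k=36): L=221 R=218

Answer: 70,114 114,57 57,193 193,221 221,218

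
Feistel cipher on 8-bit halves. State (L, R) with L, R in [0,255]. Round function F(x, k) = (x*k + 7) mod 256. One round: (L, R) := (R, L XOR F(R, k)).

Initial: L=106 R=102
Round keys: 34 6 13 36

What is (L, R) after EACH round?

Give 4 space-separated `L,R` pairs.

Answer: 102,249 249,187 187,127 127,88

Derivation:
Round 1 (k=34): L=102 R=249
Round 2 (k=6): L=249 R=187
Round 3 (k=13): L=187 R=127
Round 4 (k=36): L=127 R=88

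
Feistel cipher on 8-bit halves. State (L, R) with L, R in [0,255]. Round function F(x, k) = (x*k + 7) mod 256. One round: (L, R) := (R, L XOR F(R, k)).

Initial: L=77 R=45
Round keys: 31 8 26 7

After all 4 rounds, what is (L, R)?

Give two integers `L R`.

Answer: 236 233

Derivation:
Round 1 (k=31): L=45 R=55
Round 2 (k=8): L=55 R=146
Round 3 (k=26): L=146 R=236
Round 4 (k=7): L=236 R=233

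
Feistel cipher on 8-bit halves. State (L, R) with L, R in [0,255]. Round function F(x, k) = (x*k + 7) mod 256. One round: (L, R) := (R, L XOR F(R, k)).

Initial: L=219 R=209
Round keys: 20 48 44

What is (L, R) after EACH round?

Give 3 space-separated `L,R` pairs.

Round 1 (k=20): L=209 R=128
Round 2 (k=48): L=128 R=214
Round 3 (k=44): L=214 R=79

Answer: 209,128 128,214 214,79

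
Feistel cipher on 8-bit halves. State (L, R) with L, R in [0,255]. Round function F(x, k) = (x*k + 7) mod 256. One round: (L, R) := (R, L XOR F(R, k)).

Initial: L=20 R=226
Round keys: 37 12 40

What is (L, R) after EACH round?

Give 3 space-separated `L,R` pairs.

Answer: 226,165 165,33 33,138

Derivation:
Round 1 (k=37): L=226 R=165
Round 2 (k=12): L=165 R=33
Round 3 (k=40): L=33 R=138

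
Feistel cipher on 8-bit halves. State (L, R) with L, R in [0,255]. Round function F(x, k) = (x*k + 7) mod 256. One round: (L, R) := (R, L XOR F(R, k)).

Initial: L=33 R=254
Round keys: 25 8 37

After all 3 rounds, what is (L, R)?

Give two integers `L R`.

Round 1 (k=25): L=254 R=244
Round 2 (k=8): L=244 R=89
Round 3 (k=37): L=89 R=16

Answer: 89 16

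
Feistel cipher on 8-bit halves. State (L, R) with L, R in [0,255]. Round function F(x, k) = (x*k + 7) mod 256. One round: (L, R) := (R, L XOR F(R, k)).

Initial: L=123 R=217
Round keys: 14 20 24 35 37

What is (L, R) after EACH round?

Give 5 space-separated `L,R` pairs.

Round 1 (k=14): L=217 R=158
Round 2 (k=20): L=158 R=134
Round 3 (k=24): L=134 R=9
Round 4 (k=35): L=9 R=196
Round 5 (k=37): L=196 R=82

Answer: 217,158 158,134 134,9 9,196 196,82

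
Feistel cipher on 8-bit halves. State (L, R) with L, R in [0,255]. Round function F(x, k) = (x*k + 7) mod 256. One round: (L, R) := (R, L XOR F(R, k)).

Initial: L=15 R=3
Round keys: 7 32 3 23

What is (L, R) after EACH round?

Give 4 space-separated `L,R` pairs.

Round 1 (k=7): L=3 R=19
Round 2 (k=32): L=19 R=100
Round 3 (k=3): L=100 R=32
Round 4 (k=23): L=32 R=131

Answer: 3,19 19,100 100,32 32,131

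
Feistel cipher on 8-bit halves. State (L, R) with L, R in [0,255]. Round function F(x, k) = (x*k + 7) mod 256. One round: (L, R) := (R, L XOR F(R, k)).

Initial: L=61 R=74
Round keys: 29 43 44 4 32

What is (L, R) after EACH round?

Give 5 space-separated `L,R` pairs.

Answer: 74,84 84,105 105,71 71,74 74,0

Derivation:
Round 1 (k=29): L=74 R=84
Round 2 (k=43): L=84 R=105
Round 3 (k=44): L=105 R=71
Round 4 (k=4): L=71 R=74
Round 5 (k=32): L=74 R=0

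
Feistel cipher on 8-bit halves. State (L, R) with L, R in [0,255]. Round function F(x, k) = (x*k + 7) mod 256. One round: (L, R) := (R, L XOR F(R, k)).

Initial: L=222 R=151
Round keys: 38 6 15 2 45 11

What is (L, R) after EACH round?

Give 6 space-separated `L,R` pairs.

Answer: 151,175 175,182 182,30 30,245 245,6 6,188

Derivation:
Round 1 (k=38): L=151 R=175
Round 2 (k=6): L=175 R=182
Round 3 (k=15): L=182 R=30
Round 4 (k=2): L=30 R=245
Round 5 (k=45): L=245 R=6
Round 6 (k=11): L=6 R=188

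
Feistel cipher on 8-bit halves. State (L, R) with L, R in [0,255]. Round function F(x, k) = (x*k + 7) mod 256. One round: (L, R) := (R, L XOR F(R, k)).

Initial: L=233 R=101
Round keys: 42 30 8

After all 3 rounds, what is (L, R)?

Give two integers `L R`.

Answer: 66 103

Derivation:
Round 1 (k=42): L=101 R=112
Round 2 (k=30): L=112 R=66
Round 3 (k=8): L=66 R=103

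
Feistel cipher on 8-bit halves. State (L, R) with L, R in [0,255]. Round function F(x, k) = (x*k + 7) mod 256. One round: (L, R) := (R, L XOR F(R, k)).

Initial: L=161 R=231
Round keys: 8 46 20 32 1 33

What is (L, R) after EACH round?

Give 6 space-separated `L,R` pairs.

Answer: 231,158 158,140 140,105 105,171 171,219 219,233

Derivation:
Round 1 (k=8): L=231 R=158
Round 2 (k=46): L=158 R=140
Round 3 (k=20): L=140 R=105
Round 4 (k=32): L=105 R=171
Round 5 (k=1): L=171 R=219
Round 6 (k=33): L=219 R=233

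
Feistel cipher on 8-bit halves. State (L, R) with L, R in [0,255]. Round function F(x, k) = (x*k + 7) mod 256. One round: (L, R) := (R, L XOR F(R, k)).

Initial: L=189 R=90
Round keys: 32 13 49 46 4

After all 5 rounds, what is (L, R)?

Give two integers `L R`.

Answer: 228 23

Derivation:
Round 1 (k=32): L=90 R=250
Round 2 (k=13): L=250 R=227
Round 3 (k=49): L=227 R=128
Round 4 (k=46): L=128 R=228
Round 5 (k=4): L=228 R=23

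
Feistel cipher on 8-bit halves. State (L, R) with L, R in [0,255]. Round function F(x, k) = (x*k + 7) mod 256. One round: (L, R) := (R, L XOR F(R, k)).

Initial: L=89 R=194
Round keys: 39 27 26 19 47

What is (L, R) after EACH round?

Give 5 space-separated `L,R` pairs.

Round 1 (k=39): L=194 R=204
Round 2 (k=27): L=204 R=73
Round 3 (k=26): L=73 R=189
Round 4 (k=19): L=189 R=71
Round 5 (k=47): L=71 R=173

Answer: 194,204 204,73 73,189 189,71 71,173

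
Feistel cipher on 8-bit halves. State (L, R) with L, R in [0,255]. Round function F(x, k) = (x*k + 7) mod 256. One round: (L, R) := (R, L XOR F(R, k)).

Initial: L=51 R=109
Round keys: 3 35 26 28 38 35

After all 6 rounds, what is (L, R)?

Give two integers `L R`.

Answer: 55 24

Derivation:
Round 1 (k=3): L=109 R=125
Round 2 (k=35): L=125 R=115
Round 3 (k=26): L=115 R=200
Round 4 (k=28): L=200 R=148
Round 5 (k=38): L=148 R=55
Round 6 (k=35): L=55 R=24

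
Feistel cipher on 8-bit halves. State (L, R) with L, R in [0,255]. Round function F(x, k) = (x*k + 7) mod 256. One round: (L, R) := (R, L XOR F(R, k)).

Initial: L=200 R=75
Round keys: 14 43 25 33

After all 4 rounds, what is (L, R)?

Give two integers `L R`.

Answer: 105 241

Derivation:
Round 1 (k=14): L=75 R=233
Round 2 (k=43): L=233 R=97
Round 3 (k=25): L=97 R=105
Round 4 (k=33): L=105 R=241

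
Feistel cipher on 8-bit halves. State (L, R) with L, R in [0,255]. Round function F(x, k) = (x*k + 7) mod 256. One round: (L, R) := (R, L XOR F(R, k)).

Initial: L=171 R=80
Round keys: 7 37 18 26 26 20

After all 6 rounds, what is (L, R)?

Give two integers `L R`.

Answer: 90 173

Derivation:
Round 1 (k=7): L=80 R=156
Round 2 (k=37): L=156 R=195
Round 3 (k=18): L=195 R=33
Round 4 (k=26): L=33 R=162
Round 5 (k=26): L=162 R=90
Round 6 (k=20): L=90 R=173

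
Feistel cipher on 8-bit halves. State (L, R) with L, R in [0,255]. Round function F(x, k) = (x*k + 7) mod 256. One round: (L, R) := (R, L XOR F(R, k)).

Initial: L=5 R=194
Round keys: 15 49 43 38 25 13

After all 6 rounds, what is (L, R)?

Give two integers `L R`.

Round 1 (k=15): L=194 R=96
Round 2 (k=49): L=96 R=165
Round 3 (k=43): L=165 R=222
Round 4 (k=38): L=222 R=94
Round 5 (k=25): L=94 R=235
Round 6 (k=13): L=235 R=168

Answer: 235 168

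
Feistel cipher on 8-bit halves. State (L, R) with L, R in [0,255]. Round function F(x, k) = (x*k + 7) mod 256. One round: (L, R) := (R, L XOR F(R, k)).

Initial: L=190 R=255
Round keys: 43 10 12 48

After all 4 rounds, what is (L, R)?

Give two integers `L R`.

Round 1 (k=43): L=255 R=98
Round 2 (k=10): L=98 R=36
Round 3 (k=12): L=36 R=213
Round 4 (k=48): L=213 R=211

Answer: 213 211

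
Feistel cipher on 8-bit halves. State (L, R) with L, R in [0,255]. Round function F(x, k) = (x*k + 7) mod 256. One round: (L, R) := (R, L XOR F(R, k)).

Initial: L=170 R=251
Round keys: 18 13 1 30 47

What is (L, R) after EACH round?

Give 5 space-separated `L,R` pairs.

Answer: 251,7 7,153 153,167 167,0 0,160

Derivation:
Round 1 (k=18): L=251 R=7
Round 2 (k=13): L=7 R=153
Round 3 (k=1): L=153 R=167
Round 4 (k=30): L=167 R=0
Round 5 (k=47): L=0 R=160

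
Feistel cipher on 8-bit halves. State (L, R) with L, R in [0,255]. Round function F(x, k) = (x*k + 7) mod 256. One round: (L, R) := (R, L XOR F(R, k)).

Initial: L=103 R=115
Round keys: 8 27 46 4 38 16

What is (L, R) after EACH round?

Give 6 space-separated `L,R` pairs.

Round 1 (k=8): L=115 R=248
Round 2 (k=27): L=248 R=92
Round 3 (k=46): L=92 R=119
Round 4 (k=4): L=119 R=191
Round 5 (k=38): L=191 R=22
Round 6 (k=16): L=22 R=216

Answer: 115,248 248,92 92,119 119,191 191,22 22,216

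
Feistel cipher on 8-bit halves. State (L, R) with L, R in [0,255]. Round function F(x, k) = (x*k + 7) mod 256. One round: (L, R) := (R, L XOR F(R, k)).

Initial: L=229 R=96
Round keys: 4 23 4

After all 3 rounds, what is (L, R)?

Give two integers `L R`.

Answer: 181 185

Derivation:
Round 1 (k=4): L=96 R=98
Round 2 (k=23): L=98 R=181
Round 3 (k=4): L=181 R=185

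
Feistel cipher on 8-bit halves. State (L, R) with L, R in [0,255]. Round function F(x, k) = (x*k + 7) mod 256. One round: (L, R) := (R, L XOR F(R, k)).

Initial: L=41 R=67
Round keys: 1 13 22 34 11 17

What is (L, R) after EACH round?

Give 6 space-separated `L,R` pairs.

Round 1 (k=1): L=67 R=99
Round 2 (k=13): L=99 R=77
Round 3 (k=22): L=77 R=198
Round 4 (k=34): L=198 R=30
Round 5 (k=11): L=30 R=151
Round 6 (k=17): L=151 R=16

Answer: 67,99 99,77 77,198 198,30 30,151 151,16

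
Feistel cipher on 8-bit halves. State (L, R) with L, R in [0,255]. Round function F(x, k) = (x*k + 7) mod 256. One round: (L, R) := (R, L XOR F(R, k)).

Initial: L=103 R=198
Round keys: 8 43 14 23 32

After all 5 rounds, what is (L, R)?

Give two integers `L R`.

Answer: 43 130

Derivation:
Round 1 (k=8): L=198 R=80
Round 2 (k=43): L=80 R=177
Round 3 (k=14): L=177 R=229
Round 4 (k=23): L=229 R=43
Round 5 (k=32): L=43 R=130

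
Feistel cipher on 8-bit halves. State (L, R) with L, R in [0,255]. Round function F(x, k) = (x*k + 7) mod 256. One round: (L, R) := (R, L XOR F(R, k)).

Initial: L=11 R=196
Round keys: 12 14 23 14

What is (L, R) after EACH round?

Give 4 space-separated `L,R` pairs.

Round 1 (k=12): L=196 R=60
Round 2 (k=14): L=60 R=139
Round 3 (k=23): L=139 R=184
Round 4 (k=14): L=184 R=156

Answer: 196,60 60,139 139,184 184,156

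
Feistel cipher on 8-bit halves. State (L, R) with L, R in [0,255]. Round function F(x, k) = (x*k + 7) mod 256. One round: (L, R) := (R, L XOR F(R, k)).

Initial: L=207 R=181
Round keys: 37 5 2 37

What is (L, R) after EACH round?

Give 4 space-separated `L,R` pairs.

Round 1 (k=37): L=181 R=255
Round 2 (k=5): L=255 R=183
Round 3 (k=2): L=183 R=138
Round 4 (k=37): L=138 R=78

Answer: 181,255 255,183 183,138 138,78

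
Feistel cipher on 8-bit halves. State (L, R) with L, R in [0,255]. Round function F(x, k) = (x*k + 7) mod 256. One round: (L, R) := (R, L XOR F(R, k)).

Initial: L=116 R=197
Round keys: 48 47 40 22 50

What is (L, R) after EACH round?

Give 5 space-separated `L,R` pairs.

Answer: 197,131 131,209 209,44 44,30 30,207

Derivation:
Round 1 (k=48): L=197 R=131
Round 2 (k=47): L=131 R=209
Round 3 (k=40): L=209 R=44
Round 4 (k=22): L=44 R=30
Round 5 (k=50): L=30 R=207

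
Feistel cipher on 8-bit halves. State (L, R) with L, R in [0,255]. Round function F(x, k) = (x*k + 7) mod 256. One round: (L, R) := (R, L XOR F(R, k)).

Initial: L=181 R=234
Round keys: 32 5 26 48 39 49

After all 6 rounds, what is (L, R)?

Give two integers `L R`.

Round 1 (k=32): L=234 R=242
Round 2 (k=5): L=242 R=43
Round 3 (k=26): L=43 R=151
Round 4 (k=48): L=151 R=124
Round 5 (k=39): L=124 R=124
Round 6 (k=49): L=124 R=191

Answer: 124 191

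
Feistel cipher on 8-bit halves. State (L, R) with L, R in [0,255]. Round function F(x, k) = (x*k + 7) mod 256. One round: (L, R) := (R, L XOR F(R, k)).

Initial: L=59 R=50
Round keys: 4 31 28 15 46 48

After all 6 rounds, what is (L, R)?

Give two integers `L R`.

Answer: 98 230

Derivation:
Round 1 (k=4): L=50 R=244
Round 2 (k=31): L=244 R=161
Round 3 (k=28): L=161 R=87
Round 4 (k=15): L=87 R=129
Round 5 (k=46): L=129 R=98
Round 6 (k=48): L=98 R=230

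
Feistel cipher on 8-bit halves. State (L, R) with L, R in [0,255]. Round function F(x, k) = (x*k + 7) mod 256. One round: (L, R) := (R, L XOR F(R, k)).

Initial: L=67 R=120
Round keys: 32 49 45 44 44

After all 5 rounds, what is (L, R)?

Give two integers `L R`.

Answer: 140 109

Derivation:
Round 1 (k=32): L=120 R=68
Round 2 (k=49): L=68 R=115
Round 3 (k=45): L=115 R=122
Round 4 (k=44): L=122 R=140
Round 5 (k=44): L=140 R=109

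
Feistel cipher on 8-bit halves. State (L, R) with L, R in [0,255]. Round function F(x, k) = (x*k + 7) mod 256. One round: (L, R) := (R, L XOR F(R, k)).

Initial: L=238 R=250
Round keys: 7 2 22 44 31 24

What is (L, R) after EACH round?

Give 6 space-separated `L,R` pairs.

Round 1 (k=7): L=250 R=51
Round 2 (k=2): L=51 R=151
Round 3 (k=22): L=151 R=50
Round 4 (k=44): L=50 R=8
Round 5 (k=31): L=8 R=205
Round 6 (k=24): L=205 R=55

Answer: 250,51 51,151 151,50 50,8 8,205 205,55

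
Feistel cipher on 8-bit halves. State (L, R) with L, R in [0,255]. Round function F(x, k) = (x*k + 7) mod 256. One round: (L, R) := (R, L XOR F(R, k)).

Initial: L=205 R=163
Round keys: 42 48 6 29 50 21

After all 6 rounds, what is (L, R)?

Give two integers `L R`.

Round 1 (k=42): L=163 R=8
Round 2 (k=48): L=8 R=36
Round 3 (k=6): L=36 R=215
Round 4 (k=29): L=215 R=70
Round 5 (k=50): L=70 R=100
Round 6 (k=21): L=100 R=125

Answer: 100 125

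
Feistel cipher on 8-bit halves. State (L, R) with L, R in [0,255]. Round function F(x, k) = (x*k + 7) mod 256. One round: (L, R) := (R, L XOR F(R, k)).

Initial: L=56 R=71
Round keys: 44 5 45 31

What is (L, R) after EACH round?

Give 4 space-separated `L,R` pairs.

Answer: 71,3 3,81 81,71 71,241

Derivation:
Round 1 (k=44): L=71 R=3
Round 2 (k=5): L=3 R=81
Round 3 (k=45): L=81 R=71
Round 4 (k=31): L=71 R=241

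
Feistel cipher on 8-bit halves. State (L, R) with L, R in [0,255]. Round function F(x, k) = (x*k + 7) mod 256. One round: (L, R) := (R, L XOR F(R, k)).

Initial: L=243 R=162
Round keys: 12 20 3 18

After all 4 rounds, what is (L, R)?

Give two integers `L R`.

Answer: 234 174

Derivation:
Round 1 (k=12): L=162 R=108
Round 2 (k=20): L=108 R=213
Round 3 (k=3): L=213 R=234
Round 4 (k=18): L=234 R=174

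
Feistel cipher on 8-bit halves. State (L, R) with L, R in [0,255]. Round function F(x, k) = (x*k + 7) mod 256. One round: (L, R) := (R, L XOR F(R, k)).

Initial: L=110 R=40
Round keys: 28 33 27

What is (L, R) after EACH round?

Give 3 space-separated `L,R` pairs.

Answer: 40,9 9,24 24,134

Derivation:
Round 1 (k=28): L=40 R=9
Round 2 (k=33): L=9 R=24
Round 3 (k=27): L=24 R=134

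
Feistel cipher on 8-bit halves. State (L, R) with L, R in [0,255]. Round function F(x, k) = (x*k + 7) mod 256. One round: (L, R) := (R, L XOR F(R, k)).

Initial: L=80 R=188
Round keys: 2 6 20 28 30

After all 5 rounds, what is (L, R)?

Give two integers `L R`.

Answer: 106 23

Derivation:
Round 1 (k=2): L=188 R=47
Round 2 (k=6): L=47 R=157
Round 3 (k=20): L=157 R=100
Round 4 (k=28): L=100 R=106
Round 5 (k=30): L=106 R=23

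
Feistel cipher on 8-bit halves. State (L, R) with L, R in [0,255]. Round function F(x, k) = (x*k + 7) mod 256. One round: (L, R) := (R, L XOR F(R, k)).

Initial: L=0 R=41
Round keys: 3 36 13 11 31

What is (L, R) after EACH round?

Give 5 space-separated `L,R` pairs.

Round 1 (k=3): L=41 R=130
Round 2 (k=36): L=130 R=102
Round 3 (k=13): L=102 R=183
Round 4 (k=11): L=183 R=130
Round 5 (k=31): L=130 R=114

Answer: 41,130 130,102 102,183 183,130 130,114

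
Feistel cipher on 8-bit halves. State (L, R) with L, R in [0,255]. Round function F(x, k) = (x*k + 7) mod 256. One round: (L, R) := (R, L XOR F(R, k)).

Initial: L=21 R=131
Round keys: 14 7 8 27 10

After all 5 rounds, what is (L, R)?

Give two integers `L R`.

Round 1 (k=14): L=131 R=36
Round 2 (k=7): L=36 R=128
Round 3 (k=8): L=128 R=35
Round 4 (k=27): L=35 R=56
Round 5 (k=10): L=56 R=20

Answer: 56 20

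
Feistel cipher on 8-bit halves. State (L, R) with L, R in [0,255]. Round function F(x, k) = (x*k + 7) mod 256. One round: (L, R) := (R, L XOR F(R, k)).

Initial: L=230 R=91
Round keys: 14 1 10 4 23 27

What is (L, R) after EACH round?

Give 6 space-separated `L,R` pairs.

Round 1 (k=14): L=91 R=231
Round 2 (k=1): L=231 R=181
Round 3 (k=10): L=181 R=254
Round 4 (k=4): L=254 R=74
Round 5 (k=23): L=74 R=83
Round 6 (k=27): L=83 R=130

Answer: 91,231 231,181 181,254 254,74 74,83 83,130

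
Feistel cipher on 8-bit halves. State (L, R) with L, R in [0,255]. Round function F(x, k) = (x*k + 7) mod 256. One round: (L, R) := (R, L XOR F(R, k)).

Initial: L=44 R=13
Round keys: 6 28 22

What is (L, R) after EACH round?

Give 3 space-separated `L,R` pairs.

Answer: 13,121 121,78 78,194

Derivation:
Round 1 (k=6): L=13 R=121
Round 2 (k=28): L=121 R=78
Round 3 (k=22): L=78 R=194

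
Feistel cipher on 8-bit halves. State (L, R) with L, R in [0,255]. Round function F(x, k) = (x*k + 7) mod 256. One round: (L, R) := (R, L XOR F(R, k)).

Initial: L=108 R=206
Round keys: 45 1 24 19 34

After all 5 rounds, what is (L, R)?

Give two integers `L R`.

Answer: 175 3

Derivation:
Round 1 (k=45): L=206 R=81
Round 2 (k=1): L=81 R=150
Round 3 (k=24): L=150 R=70
Round 4 (k=19): L=70 R=175
Round 5 (k=34): L=175 R=3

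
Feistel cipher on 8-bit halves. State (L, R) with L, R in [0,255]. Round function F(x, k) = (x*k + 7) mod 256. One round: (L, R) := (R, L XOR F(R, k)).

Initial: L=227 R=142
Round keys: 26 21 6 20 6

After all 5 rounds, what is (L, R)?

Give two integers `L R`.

Answer: 82 126

Derivation:
Round 1 (k=26): L=142 R=144
Round 2 (k=21): L=144 R=89
Round 3 (k=6): L=89 R=141
Round 4 (k=20): L=141 R=82
Round 5 (k=6): L=82 R=126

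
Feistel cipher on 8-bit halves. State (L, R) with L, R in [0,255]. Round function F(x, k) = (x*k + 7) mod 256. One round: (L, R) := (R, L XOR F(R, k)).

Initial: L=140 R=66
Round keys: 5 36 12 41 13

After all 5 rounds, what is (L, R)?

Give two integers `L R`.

Round 1 (k=5): L=66 R=221
Round 2 (k=36): L=221 R=89
Round 3 (k=12): L=89 R=238
Round 4 (k=41): L=238 R=124
Round 5 (k=13): L=124 R=189

Answer: 124 189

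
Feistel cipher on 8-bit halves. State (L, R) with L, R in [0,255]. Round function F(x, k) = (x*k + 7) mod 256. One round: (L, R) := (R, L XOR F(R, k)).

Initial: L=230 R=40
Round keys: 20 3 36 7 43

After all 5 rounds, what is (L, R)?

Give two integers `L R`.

Answer: 11 238

Derivation:
Round 1 (k=20): L=40 R=193
Round 2 (k=3): L=193 R=98
Round 3 (k=36): L=98 R=14
Round 4 (k=7): L=14 R=11
Round 5 (k=43): L=11 R=238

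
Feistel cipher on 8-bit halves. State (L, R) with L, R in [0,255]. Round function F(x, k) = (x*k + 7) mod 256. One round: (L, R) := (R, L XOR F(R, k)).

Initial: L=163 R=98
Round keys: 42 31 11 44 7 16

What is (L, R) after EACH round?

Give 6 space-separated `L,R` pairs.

Round 1 (k=42): L=98 R=184
Round 2 (k=31): L=184 R=45
Round 3 (k=11): L=45 R=78
Round 4 (k=44): L=78 R=66
Round 5 (k=7): L=66 R=155
Round 6 (k=16): L=155 R=245

Answer: 98,184 184,45 45,78 78,66 66,155 155,245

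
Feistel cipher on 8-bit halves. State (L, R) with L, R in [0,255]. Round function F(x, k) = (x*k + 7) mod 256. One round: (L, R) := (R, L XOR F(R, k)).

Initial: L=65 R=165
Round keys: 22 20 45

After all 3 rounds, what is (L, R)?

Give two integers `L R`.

Round 1 (k=22): L=165 R=116
Round 2 (k=20): L=116 R=178
Round 3 (k=45): L=178 R=37

Answer: 178 37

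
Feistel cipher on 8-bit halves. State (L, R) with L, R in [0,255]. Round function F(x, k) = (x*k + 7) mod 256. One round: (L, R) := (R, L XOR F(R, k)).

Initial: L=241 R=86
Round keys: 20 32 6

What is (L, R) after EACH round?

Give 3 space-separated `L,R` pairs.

Round 1 (k=20): L=86 R=78
Round 2 (k=32): L=78 R=145
Round 3 (k=6): L=145 R=35

Answer: 86,78 78,145 145,35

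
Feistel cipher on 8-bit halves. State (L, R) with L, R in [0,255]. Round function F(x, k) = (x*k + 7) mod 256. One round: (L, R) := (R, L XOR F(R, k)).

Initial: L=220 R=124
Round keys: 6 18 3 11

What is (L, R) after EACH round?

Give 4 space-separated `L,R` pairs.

Round 1 (k=6): L=124 R=51
Round 2 (k=18): L=51 R=225
Round 3 (k=3): L=225 R=153
Round 4 (k=11): L=153 R=123

Answer: 124,51 51,225 225,153 153,123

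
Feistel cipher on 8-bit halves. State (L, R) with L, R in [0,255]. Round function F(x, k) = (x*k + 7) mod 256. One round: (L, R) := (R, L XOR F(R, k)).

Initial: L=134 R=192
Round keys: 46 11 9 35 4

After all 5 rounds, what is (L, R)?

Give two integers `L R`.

Round 1 (k=46): L=192 R=1
Round 2 (k=11): L=1 R=210
Round 3 (k=9): L=210 R=104
Round 4 (k=35): L=104 R=237
Round 5 (k=4): L=237 R=211

Answer: 237 211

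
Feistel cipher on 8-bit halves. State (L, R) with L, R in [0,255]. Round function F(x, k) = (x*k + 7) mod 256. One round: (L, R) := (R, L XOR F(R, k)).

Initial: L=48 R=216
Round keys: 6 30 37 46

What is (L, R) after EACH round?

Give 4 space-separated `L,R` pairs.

Round 1 (k=6): L=216 R=39
Round 2 (k=30): L=39 R=65
Round 3 (k=37): L=65 R=75
Round 4 (k=46): L=75 R=192

Answer: 216,39 39,65 65,75 75,192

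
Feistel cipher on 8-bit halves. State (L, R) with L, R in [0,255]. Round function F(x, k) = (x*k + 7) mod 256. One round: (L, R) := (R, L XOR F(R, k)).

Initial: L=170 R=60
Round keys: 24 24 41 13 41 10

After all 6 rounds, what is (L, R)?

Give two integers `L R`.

Round 1 (k=24): L=60 R=13
Round 2 (k=24): L=13 R=3
Round 3 (k=41): L=3 R=143
Round 4 (k=13): L=143 R=73
Round 5 (k=41): L=73 R=55
Round 6 (k=10): L=55 R=100

Answer: 55 100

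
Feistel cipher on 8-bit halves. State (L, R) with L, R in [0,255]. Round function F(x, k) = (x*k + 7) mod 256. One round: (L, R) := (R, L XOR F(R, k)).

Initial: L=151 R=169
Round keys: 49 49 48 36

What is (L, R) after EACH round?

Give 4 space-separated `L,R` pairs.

Round 1 (k=49): L=169 R=247
Round 2 (k=49): L=247 R=231
Round 3 (k=48): L=231 R=160
Round 4 (k=36): L=160 R=96

Answer: 169,247 247,231 231,160 160,96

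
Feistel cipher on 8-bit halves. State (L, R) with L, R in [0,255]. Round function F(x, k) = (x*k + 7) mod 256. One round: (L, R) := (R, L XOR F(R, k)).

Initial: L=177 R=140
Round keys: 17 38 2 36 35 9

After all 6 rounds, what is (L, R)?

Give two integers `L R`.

Round 1 (k=17): L=140 R=226
Round 2 (k=38): L=226 R=31
Round 3 (k=2): L=31 R=167
Round 4 (k=36): L=167 R=156
Round 5 (k=35): L=156 R=252
Round 6 (k=9): L=252 R=127

Answer: 252 127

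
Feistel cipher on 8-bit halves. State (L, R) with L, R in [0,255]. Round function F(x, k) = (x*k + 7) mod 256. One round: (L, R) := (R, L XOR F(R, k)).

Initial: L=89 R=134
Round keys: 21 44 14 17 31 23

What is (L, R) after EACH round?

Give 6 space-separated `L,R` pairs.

Round 1 (k=21): L=134 R=92
Round 2 (k=44): L=92 R=81
Round 3 (k=14): L=81 R=41
Round 4 (k=17): L=41 R=145
Round 5 (k=31): L=145 R=191
Round 6 (k=23): L=191 R=161

Answer: 134,92 92,81 81,41 41,145 145,191 191,161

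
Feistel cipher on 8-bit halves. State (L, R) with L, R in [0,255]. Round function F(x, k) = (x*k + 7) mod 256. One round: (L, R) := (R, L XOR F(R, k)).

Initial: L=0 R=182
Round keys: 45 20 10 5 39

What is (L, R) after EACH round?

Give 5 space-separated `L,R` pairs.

Round 1 (k=45): L=182 R=5
Round 2 (k=20): L=5 R=221
Round 3 (k=10): L=221 R=172
Round 4 (k=5): L=172 R=190
Round 5 (k=39): L=190 R=85

Answer: 182,5 5,221 221,172 172,190 190,85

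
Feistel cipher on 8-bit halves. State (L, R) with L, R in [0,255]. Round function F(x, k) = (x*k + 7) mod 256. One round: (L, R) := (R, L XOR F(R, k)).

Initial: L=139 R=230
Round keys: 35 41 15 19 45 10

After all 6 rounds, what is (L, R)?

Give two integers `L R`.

Answer: 67 223

Derivation:
Round 1 (k=35): L=230 R=242
Round 2 (k=41): L=242 R=47
Round 3 (k=15): L=47 R=58
Round 4 (k=19): L=58 R=122
Round 5 (k=45): L=122 R=67
Round 6 (k=10): L=67 R=223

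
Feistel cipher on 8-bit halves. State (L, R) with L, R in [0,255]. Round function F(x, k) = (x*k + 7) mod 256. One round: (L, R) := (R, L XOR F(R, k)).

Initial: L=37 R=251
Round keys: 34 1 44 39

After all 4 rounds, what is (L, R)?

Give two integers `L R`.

Round 1 (k=34): L=251 R=120
Round 2 (k=1): L=120 R=132
Round 3 (k=44): L=132 R=207
Round 4 (k=39): L=207 R=20

Answer: 207 20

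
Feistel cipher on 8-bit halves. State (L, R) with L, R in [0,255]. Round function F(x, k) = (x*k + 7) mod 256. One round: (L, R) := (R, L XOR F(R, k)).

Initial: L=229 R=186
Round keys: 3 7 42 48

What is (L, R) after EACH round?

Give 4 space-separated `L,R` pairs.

Answer: 186,208 208,13 13,249 249,186

Derivation:
Round 1 (k=3): L=186 R=208
Round 2 (k=7): L=208 R=13
Round 3 (k=42): L=13 R=249
Round 4 (k=48): L=249 R=186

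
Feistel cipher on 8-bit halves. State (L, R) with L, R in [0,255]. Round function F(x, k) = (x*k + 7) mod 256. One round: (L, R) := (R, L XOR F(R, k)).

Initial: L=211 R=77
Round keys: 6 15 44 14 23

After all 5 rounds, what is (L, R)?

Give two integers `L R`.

Round 1 (k=6): L=77 R=6
Round 2 (k=15): L=6 R=44
Round 3 (k=44): L=44 R=145
Round 4 (k=14): L=145 R=217
Round 5 (k=23): L=217 R=23

Answer: 217 23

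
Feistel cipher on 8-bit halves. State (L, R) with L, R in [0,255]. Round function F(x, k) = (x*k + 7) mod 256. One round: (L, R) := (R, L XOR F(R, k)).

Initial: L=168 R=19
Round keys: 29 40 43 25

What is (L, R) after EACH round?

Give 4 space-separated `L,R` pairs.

Round 1 (k=29): L=19 R=134
Round 2 (k=40): L=134 R=228
Round 3 (k=43): L=228 R=213
Round 4 (k=25): L=213 R=48

Answer: 19,134 134,228 228,213 213,48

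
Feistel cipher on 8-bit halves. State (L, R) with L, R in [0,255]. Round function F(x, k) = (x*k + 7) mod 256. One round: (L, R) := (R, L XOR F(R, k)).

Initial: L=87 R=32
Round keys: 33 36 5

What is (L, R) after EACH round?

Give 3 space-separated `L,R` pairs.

Round 1 (k=33): L=32 R=112
Round 2 (k=36): L=112 R=231
Round 3 (k=5): L=231 R=250

Answer: 32,112 112,231 231,250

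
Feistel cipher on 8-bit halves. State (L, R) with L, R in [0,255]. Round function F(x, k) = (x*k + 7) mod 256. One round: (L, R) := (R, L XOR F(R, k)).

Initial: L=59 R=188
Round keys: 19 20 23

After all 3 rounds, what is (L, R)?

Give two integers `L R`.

Round 1 (k=19): L=188 R=192
Round 2 (k=20): L=192 R=187
Round 3 (k=23): L=187 R=20

Answer: 187 20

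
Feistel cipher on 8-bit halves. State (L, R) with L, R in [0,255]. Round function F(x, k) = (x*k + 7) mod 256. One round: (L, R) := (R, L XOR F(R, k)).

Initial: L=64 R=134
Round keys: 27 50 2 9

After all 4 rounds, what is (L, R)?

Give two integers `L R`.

Answer: 76 188

Derivation:
Round 1 (k=27): L=134 R=105
Round 2 (k=50): L=105 R=15
Round 3 (k=2): L=15 R=76
Round 4 (k=9): L=76 R=188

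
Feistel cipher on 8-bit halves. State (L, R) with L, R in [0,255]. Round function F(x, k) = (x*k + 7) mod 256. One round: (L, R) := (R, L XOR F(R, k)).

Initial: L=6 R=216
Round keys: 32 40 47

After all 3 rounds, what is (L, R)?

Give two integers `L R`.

Answer: 247 97

Derivation:
Round 1 (k=32): L=216 R=1
Round 2 (k=40): L=1 R=247
Round 3 (k=47): L=247 R=97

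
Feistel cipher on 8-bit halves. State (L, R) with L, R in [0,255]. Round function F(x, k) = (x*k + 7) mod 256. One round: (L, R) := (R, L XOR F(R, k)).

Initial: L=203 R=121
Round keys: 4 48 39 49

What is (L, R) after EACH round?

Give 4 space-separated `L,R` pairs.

Answer: 121,32 32,126 126,25 25,174

Derivation:
Round 1 (k=4): L=121 R=32
Round 2 (k=48): L=32 R=126
Round 3 (k=39): L=126 R=25
Round 4 (k=49): L=25 R=174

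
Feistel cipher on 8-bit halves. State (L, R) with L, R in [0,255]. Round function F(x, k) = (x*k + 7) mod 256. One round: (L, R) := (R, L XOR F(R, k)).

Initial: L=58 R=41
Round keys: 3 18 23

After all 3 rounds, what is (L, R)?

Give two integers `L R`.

Answer: 222 65

Derivation:
Round 1 (k=3): L=41 R=184
Round 2 (k=18): L=184 R=222
Round 3 (k=23): L=222 R=65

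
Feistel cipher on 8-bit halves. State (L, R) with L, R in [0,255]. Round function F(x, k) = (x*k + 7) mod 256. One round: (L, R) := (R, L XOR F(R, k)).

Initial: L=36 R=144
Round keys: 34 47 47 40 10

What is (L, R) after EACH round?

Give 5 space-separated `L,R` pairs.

Answer: 144,3 3,4 4,192 192,3 3,229

Derivation:
Round 1 (k=34): L=144 R=3
Round 2 (k=47): L=3 R=4
Round 3 (k=47): L=4 R=192
Round 4 (k=40): L=192 R=3
Round 5 (k=10): L=3 R=229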